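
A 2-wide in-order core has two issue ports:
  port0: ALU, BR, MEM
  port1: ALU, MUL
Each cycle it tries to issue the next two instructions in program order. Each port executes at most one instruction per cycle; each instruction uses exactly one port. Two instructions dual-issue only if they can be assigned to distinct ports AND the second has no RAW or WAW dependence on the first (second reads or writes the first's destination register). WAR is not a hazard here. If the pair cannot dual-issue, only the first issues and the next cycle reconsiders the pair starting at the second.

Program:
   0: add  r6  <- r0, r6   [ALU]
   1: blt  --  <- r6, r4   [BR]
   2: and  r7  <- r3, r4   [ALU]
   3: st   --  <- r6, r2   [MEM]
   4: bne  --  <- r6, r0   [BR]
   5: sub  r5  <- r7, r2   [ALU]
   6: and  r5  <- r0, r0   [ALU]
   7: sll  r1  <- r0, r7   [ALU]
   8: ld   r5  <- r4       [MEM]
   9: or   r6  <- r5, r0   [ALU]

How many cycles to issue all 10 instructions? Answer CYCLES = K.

#0 head=0: add i0 RAW r6
#1 head=1: blt;and i1,i2 dual
#2 head=3: st i3 no-port MEM/BR
#3 head=4: bne;sub i4,i5 dual
#4 head=6: and;sll i6,i7 dual
#5 head=8: ld i8 RAW r5
#6 head=9: or i9 tail

CYCLES = 7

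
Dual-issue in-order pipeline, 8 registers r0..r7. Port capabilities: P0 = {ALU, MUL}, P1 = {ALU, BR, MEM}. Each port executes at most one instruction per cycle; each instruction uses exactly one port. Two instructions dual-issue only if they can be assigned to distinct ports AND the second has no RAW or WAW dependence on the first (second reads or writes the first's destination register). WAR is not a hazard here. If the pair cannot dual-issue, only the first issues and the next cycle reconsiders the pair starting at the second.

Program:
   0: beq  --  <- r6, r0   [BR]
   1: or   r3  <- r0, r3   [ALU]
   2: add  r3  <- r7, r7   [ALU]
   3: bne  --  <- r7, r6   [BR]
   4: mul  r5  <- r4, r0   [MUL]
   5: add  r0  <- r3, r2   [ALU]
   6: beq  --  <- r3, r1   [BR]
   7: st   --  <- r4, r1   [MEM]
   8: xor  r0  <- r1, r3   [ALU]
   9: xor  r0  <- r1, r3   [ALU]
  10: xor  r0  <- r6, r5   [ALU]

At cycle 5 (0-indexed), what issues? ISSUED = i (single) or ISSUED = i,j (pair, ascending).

#0 head=0: beq or i0&i1 2-wide
#1 head=2: add bne i2&i3 2-wide
#2 head=4: mul add i4&i5 2-wide
#3 head=6: beq i6 no-port BR/MEM
#4 head=7: st xor i7&i8 2-wide
#5 head=9: xor i9 WAW r0
#6 head=10: xor i10 tail

ISSUED = 9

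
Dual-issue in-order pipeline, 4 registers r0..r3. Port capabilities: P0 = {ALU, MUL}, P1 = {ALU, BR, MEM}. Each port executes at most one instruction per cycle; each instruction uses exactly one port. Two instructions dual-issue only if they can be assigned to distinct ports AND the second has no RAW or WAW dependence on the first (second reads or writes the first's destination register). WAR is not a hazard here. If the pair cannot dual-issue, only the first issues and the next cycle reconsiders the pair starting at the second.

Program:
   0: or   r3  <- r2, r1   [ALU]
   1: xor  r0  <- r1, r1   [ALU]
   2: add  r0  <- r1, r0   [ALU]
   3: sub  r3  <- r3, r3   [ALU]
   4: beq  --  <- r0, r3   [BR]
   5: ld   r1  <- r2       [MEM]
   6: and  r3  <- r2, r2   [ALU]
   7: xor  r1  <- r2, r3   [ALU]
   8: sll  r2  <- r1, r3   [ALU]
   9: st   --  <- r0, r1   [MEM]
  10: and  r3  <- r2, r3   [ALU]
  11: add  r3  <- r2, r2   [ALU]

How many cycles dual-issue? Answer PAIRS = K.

[0] i0+i1  or.ALU+xor.ALU  -- pair
[1] i2+i3  add.ALU+sub.ALU  -- pair
[2] i4  beq.BR  -- no-port BR/MEM
[3] i5+i6  ld.MEM+and.ALU  -- pair
[4] i7  xor.ALU  -- RAW r1
[5] i8+i9  sll.ALU+st.MEM  -- pair
[6] i10  and.ALU  -- WAW r3
[7] i11  add.ALU  -- tail

PAIRS = 4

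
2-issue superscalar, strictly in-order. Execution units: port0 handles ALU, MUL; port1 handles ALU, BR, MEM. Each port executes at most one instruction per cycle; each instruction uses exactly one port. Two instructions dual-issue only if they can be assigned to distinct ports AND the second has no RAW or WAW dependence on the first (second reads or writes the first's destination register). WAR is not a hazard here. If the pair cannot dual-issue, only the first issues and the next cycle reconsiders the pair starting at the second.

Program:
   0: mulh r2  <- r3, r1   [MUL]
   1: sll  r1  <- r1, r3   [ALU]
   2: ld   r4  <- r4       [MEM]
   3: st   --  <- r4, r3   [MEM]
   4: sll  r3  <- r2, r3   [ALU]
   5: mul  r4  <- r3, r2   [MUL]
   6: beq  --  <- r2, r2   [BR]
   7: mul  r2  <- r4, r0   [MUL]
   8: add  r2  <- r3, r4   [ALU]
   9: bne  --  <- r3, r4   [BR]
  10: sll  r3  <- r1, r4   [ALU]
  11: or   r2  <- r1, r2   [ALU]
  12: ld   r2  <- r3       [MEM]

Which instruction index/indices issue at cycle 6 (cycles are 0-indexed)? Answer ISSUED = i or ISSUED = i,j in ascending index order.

ISSUED = 10,11

[0] i0&i1  mulh sll  -- 2-wide
[1] i2  ld  -- no-port MEM/MEM
[2] i3&i4  st sll  -- 2-wide
[3] i5&i6  mul beq  -- 2-wide
[4] i7  mul  -- WAW r2
[5] i8&i9  add bne  -- 2-wide
[6] i10&i11  sll or  -- 2-wide
[7] i12  ld  -- tail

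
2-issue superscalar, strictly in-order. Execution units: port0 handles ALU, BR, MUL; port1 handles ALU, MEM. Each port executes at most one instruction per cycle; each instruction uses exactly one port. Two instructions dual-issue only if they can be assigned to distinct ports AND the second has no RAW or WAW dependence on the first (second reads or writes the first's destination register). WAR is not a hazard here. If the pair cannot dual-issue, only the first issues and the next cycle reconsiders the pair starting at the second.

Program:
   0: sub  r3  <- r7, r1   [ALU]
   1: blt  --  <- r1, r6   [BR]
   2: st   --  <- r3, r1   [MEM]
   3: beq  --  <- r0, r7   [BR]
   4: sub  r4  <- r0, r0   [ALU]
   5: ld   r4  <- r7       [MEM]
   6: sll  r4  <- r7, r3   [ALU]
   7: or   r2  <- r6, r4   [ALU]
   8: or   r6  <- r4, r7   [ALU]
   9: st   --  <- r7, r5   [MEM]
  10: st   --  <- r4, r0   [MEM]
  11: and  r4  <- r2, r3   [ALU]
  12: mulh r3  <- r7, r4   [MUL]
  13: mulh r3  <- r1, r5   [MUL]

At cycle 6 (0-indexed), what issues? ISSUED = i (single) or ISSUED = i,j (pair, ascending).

ISSUED = 9

0. sub/blt @i0,i1  | 2-wide
1. st/beq @i2,i3  | 2-wide
2. sub @i4  | WAW r4
3. ld @i5  | WAW r4
4. sll @i6  | RAW r4
5. or/or @i7,i8  | 2-wide
6. st @i9  | no-port MEM/MEM
7. st/and @i10,i11  | 2-wide
8. mulh @i12  | no-port MUL/MUL
9. mulh @i13  | tail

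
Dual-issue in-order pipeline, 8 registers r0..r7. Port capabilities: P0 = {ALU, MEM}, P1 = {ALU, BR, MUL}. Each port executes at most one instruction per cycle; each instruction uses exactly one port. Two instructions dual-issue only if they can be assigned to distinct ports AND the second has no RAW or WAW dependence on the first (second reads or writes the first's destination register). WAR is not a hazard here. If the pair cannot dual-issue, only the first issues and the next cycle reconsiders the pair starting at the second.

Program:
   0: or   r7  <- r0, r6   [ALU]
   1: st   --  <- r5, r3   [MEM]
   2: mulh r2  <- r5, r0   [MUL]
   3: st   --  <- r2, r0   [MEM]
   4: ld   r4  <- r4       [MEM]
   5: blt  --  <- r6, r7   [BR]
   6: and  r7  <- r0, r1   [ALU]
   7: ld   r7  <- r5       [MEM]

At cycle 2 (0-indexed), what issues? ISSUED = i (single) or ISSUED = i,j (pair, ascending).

ISSUED = 3

c0: i0+i1 or st  pair
c1: i2 mulh  RAW r2
c2: i3 st  no-port MEM/MEM
c3: i4+i5 ld blt  pair
c4: i6 and  WAW r7
c5: i7 ld  tail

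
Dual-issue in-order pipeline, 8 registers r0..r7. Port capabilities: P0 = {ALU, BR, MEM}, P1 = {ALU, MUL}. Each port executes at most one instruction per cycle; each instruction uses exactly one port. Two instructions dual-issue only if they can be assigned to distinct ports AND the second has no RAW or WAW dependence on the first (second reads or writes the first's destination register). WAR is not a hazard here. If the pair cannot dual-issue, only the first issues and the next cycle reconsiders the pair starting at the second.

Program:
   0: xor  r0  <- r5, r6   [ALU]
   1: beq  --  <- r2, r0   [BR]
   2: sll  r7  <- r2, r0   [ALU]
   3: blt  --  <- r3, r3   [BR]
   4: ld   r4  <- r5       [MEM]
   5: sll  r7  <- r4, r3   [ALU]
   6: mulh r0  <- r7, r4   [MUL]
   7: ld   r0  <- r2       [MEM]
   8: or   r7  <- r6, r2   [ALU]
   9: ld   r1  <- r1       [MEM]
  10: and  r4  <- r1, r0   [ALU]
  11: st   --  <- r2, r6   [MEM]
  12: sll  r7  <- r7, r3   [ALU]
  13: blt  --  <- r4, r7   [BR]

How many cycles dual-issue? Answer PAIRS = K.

0. xor.ALU @i0  | RAW r0
1. beq.BR+sll.ALU @i1&i2  | dual
2. blt.BR @i3  | no-port BR/MEM
3. ld.MEM @i4  | RAW r4
4. sll.ALU @i5  | RAW r7
5. mulh.MUL @i6  | WAW r0
6. ld.MEM+or.ALU @i7&i8  | dual
7. ld.MEM @i9  | RAW r1
8. and.ALU+st.MEM @i10&i11  | dual
9. sll.ALU @i12  | RAW r7
10. blt.BR @i13  | tail

PAIRS = 3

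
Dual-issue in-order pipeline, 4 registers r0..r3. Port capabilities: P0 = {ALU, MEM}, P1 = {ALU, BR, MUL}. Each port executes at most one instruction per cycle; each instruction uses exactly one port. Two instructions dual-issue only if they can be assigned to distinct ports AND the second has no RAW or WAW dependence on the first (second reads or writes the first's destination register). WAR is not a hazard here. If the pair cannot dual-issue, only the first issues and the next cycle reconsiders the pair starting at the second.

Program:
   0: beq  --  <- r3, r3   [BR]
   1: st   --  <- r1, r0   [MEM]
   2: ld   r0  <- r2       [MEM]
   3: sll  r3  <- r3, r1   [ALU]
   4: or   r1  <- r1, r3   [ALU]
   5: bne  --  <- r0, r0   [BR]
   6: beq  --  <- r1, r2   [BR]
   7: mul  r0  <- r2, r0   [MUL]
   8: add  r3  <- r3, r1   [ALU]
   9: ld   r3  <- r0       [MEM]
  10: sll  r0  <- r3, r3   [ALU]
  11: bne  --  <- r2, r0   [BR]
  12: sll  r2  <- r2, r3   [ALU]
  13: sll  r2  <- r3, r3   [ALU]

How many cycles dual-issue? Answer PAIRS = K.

PAIRS = 5

  cy0 -> i0+i1 (beq.BR st.MEM) dual
  cy1 -> i2+i3 (ld.MEM sll.ALU) dual
  cy2 -> i4+i5 (or.ALU bne.BR) dual
  cy3 -> i6 (beq.BR) no-port BR/MUL
  cy4 -> i7+i8 (mul.MUL add.ALU) dual
  cy5 -> i9 (ld.MEM) RAW r3
  cy6 -> i10 (sll.ALU) RAW r0
  cy7 -> i11+i12 (bne.BR sll.ALU) dual
  cy8 -> i13 (sll.ALU) tail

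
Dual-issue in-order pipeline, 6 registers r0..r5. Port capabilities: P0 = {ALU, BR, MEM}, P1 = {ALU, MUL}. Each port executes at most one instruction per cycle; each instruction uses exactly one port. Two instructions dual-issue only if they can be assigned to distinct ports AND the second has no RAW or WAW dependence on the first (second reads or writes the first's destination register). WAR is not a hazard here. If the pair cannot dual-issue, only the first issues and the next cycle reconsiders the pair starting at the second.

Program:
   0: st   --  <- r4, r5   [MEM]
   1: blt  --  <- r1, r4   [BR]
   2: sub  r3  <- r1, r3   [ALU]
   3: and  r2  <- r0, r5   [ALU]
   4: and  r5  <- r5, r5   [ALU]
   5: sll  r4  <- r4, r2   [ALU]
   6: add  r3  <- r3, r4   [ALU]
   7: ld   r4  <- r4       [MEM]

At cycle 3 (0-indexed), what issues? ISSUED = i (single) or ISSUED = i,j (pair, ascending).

ISSUED = 5

c0: i0 st  no-port MEM/BR
c1: i1/i2 blt;sub  2-wide
c2: i3/i4 and;and  2-wide
c3: i5 sll  RAW r4
c4: i6/i7 add;ld  2-wide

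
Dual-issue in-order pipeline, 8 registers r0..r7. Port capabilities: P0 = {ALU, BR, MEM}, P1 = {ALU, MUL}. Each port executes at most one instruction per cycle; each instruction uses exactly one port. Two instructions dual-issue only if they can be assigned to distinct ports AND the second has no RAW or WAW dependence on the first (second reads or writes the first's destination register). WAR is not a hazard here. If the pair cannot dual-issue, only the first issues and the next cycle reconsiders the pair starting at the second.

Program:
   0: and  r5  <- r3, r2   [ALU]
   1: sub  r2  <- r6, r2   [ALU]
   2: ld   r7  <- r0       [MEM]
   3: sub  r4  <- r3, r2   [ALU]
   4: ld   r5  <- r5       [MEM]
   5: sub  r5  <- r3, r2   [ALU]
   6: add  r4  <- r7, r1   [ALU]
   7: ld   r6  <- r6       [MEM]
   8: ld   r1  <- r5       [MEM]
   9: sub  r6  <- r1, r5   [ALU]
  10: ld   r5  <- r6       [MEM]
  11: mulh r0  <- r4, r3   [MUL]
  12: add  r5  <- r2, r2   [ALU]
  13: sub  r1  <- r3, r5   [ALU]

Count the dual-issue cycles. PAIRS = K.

PAIRS = 4

#0 head=0: and+sub i0/i1 2-wide
#1 head=2: ld+sub i2/i3 2-wide
#2 head=4: ld i4 WAW r5
#3 head=5: sub+add i5/i6 2-wide
#4 head=7: ld i7 no-port MEM/MEM
#5 head=8: ld i8 RAW r1
#6 head=9: sub i9 RAW r6
#7 head=10: ld+mulh i10/i11 2-wide
#8 head=12: add i12 RAW r5
#9 head=13: sub i13 tail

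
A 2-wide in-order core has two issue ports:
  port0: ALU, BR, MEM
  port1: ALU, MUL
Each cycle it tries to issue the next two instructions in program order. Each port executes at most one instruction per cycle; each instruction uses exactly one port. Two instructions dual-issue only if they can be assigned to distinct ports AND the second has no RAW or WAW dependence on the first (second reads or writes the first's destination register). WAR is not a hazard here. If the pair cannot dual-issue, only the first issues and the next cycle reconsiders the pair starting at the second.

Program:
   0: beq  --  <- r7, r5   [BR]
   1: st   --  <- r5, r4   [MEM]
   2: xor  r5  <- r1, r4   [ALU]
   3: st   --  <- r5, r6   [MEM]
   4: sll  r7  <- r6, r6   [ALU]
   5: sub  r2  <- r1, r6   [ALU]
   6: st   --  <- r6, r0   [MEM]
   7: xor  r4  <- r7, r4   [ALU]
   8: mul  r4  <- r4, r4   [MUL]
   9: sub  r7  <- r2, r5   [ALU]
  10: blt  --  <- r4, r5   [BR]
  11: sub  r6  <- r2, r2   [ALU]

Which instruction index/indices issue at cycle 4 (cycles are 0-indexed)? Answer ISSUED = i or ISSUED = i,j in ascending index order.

#0 head=0: beq.BR i0 no-port BR/MEM
#1 head=1: st.MEM+xor.ALU i1&i2 dual
#2 head=3: st.MEM+sll.ALU i3&i4 dual
#3 head=5: sub.ALU+st.MEM i5&i6 dual
#4 head=7: xor.ALU i7 RAW+WAW r4
#5 head=8: mul.MUL+sub.ALU i8&i9 dual
#6 head=10: blt.BR+sub.ALU i10&i11 dual

ISSUED = 7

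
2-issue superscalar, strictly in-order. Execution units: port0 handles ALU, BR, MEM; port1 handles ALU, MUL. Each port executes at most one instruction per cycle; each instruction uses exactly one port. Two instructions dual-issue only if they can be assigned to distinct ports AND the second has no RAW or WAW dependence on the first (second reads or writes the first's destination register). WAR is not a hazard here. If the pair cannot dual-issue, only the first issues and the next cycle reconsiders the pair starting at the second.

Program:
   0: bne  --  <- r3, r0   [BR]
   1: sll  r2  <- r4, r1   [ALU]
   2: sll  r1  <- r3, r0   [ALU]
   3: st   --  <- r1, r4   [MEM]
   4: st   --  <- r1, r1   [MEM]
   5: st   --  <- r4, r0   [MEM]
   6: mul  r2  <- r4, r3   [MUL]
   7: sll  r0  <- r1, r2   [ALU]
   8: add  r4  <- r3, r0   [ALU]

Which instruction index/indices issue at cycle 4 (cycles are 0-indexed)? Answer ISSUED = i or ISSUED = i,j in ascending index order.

[0] i0+i1  bne.BR sll.ALU  -- 2-wide
[1] i2  sll.ALU  -- RAW r1
[2] i3  st.MEM  -- no-port MEM/MEM
[3] i4  st.MEM  -- no-port MEM/MEM
[4] i5+i6  st.MEM mul.MUL  -- 2-wide
[5] i7  sll.ALU  -- RAW r0
[6] i8  add.ALU  -- tail

ISSUED = 5,6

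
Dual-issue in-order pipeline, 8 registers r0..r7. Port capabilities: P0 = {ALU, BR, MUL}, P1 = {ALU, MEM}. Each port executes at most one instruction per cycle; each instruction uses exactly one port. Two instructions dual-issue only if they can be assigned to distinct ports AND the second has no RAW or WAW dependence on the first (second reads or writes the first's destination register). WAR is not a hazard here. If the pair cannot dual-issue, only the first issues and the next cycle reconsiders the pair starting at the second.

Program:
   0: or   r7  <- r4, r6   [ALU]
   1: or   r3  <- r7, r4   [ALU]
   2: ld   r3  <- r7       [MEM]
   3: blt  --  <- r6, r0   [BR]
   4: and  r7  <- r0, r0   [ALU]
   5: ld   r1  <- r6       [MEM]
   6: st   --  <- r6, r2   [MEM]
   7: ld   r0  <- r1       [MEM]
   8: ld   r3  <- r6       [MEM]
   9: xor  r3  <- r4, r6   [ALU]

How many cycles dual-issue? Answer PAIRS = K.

[0] i0  or.ALU  -- RAW r7
[1] i1  or.ALU  -- WAW r3
[2] i2&i3  ld.MEM+blt.BR  -- pair
[3] i4&i5  and.ALU+ld.MEM  -- pair
[4] i6  st.MEM  -- no-port MEM/MEM
[5] i7  ld.MEM  -- no-port MEM/MEM
[6] i8  ld.MEM  -- WAW r3
[7] i9  xor.ALU  -- tail

PAIRS = 2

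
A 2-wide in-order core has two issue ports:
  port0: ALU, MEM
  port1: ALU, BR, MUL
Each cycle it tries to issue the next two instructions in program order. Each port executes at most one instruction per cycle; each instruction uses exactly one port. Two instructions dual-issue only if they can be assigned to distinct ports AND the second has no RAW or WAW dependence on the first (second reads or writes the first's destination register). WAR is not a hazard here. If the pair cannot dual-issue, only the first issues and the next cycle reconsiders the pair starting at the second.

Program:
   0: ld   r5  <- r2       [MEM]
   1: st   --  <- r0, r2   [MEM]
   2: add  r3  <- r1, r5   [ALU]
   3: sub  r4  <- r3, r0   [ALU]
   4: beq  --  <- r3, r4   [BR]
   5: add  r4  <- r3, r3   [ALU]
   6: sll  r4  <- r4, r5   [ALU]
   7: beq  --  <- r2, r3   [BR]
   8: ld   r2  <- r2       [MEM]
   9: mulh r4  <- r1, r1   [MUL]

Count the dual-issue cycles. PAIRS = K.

PAIRS = 4

c0: i0 ld.MEM  no-port MEM/MEM
c1: i1,i2 st.MEM add.ALU  pair
c2: i3 sub.ALU  RAW r4
c3: i4,i5 beq.BR add.ALU  pair
c4: i6,i7 sll.ALU beq.BR  pair
c5: i8,i9 ld.MEM mulh.MUL  pair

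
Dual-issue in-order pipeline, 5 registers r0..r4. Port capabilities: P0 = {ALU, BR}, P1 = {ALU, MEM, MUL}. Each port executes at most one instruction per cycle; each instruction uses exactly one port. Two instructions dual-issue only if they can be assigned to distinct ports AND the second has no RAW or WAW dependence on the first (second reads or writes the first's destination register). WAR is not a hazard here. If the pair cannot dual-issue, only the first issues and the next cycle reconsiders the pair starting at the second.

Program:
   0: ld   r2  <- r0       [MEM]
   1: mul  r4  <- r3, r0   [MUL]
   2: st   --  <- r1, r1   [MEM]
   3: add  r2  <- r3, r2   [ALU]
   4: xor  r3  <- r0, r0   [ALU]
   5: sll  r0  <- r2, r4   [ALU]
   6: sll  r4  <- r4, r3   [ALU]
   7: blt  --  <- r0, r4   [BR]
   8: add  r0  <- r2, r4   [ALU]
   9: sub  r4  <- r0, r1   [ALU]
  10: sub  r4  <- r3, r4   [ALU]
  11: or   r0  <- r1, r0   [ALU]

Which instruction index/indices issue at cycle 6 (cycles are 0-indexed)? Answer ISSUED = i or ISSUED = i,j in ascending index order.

ISSUED = 9

c0: i0 ld  no-port MEM/MUL
c1: i1 mul  no-port MUL/MEM
c2: i2+i3 st+add  pair
c3: i4+i5 xor+sll  pair
c4: i6 sll  RAW r4
c5: i7+i8 blt+add  pair
c6: i9 sub  RAW+WAW r4
c7: i10+i11 sub+or  pair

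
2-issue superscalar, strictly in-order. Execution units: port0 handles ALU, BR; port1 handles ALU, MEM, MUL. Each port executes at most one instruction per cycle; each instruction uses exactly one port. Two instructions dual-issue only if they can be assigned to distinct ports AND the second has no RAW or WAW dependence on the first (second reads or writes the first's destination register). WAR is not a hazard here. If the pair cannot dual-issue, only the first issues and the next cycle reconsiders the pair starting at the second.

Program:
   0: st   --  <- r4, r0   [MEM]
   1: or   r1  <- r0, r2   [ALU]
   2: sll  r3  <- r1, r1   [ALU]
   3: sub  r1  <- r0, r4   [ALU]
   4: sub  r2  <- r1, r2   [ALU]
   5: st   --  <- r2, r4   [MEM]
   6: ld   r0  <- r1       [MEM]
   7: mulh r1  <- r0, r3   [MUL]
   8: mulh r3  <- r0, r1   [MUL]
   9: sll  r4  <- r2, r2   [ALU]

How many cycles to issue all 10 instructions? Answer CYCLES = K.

t=0 i0,i1:st.MEM/or.ALU ; 2-wide
t=1 i2,i3:sll.ALU/sub.ALU ; 2-wide
t=2 i4:sub.ALU ; RAW r2
t=3 i5:st.MEM ; no-port MEM/MEM
t=4 i6:ld.MEM ; no-port MEM/MUL
t=5 i7:mulh.MUL ; no-port MUL/MUL
t=6 i8,i9:mulh.MUL/sll.ALU ; 2-wide

CYCLES = 7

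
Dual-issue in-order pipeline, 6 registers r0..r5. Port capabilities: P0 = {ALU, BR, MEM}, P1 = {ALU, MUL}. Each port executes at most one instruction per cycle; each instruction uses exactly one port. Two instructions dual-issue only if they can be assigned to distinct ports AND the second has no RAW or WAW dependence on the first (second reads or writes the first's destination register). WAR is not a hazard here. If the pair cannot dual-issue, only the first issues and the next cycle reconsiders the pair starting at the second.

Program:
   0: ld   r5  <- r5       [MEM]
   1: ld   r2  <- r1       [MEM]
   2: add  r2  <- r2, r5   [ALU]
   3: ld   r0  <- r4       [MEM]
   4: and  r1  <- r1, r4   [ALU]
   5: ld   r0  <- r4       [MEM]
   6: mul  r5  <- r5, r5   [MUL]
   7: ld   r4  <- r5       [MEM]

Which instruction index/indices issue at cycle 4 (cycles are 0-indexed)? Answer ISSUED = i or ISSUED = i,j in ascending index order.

ISSUED = 6

0. ld @i0  | no-port MEM/MEM
1. ld @i1  | RAW+WAW r2
2. add+ld @i2+i3  | dual
3. and+ld @i4+i5  | dual
4. mul @i6  | RAW r5
5. ld @i7  | tail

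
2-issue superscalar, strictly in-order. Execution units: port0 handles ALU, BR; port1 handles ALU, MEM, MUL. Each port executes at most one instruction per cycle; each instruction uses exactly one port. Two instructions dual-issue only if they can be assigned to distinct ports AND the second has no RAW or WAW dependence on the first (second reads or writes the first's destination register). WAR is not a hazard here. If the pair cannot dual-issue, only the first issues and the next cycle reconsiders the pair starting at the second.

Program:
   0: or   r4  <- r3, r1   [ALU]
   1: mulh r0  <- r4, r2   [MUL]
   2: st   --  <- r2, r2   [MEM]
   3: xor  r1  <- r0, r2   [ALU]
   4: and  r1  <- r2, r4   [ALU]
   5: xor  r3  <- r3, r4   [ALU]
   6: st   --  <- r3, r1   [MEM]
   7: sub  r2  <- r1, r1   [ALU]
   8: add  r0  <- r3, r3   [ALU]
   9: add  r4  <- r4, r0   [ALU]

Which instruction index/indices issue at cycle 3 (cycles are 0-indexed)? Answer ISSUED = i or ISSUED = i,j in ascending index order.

[0] i0  or.ALU  -- RAW r4
[1] i1  mulh.MUL  -- no-port MUL/MEM
[2] i2/i3  st.MEM/xor.ALU  -- dual
[3] i4/i5  and.ALU/xor.ALU  -- dual
[4] i6/i7  st.MEM/sub.ALU  -- dual
[5] i8  add.ALU  -- RAW r0
[6] i9  add.ALU  -- tail

ISSUED = 4,5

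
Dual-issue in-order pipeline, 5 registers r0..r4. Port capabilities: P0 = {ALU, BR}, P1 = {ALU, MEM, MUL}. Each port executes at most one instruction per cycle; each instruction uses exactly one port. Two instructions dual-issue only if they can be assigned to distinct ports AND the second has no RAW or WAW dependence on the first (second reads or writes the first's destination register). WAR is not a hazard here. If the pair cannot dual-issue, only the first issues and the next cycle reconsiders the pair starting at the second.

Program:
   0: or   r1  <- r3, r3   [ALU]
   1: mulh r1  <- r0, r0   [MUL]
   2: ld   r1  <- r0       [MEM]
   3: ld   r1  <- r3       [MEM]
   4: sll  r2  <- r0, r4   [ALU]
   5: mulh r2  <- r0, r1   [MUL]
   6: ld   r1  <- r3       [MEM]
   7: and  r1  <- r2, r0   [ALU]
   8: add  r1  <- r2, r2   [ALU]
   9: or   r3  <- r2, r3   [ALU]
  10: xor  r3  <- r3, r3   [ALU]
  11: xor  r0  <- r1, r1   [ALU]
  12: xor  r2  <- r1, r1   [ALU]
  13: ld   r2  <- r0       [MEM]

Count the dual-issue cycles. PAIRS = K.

0. or.ALU @i0  | WAW r1
1. mulh.MUL @i1  | no-port MUL/MEM
2. ld.MEM @i2  | no-port MEM/MEM
3. ld.MEM/sll.ALU @i3,i4  | dual
4. mulh.MUL @i5  | no-port MUL/MEM
5. ld.MEM @i6  | WAW r1
6. and.ALU @i7  | WAW r1
7. add.ALU/or.ALU @i8,i9  | dual
8. xor.ALU/xor.ALU @i10,i11  | dual
9. xor.ALU @i12  | WAW r2
10. ld.MEM @i13  | tail

PAIRS = 3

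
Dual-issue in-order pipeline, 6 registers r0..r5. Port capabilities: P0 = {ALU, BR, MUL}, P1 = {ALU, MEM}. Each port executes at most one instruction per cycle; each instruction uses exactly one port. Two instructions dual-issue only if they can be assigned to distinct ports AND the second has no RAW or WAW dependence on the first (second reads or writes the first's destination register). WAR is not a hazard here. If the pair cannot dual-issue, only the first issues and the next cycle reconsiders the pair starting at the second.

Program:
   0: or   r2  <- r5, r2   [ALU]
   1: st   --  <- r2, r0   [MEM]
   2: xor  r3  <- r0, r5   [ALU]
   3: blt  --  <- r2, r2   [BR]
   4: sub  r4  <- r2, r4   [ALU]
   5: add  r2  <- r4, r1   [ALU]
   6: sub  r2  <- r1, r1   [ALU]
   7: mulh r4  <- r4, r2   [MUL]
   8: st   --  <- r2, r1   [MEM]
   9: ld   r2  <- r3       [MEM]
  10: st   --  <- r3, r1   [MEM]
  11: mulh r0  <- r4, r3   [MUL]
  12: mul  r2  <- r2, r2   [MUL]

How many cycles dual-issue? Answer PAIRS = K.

PAIRS = 4

[0] i0  or  -- RAW r2
[1] i1,i2  st+xor  -- pair
[2] i3,i4  blt+sub  -- pair
[3] i5  add  -- WAW r2
[4] i6  sub  -- RAW r2
[5] i7,i8  mulh+st  -- pair
[6] i9  ld  -- no-port MEM/MEM
[7] i10,i11  st+mulh  -- pair
[8] i12  mul  -- tail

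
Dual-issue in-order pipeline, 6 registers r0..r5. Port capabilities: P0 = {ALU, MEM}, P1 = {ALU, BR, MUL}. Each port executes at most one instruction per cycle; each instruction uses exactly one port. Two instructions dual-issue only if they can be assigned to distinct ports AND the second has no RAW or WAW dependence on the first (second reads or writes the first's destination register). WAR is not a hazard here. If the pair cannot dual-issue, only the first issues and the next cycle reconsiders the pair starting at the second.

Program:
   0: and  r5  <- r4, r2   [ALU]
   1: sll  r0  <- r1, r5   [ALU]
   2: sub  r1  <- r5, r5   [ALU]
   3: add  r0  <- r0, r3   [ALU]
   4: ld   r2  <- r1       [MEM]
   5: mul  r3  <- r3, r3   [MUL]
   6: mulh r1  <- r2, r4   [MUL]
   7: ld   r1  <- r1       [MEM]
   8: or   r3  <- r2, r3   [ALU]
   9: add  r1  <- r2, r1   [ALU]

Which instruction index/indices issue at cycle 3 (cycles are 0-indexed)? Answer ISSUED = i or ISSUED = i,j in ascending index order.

ISSUED = 5

  cy0 -> i0 (and.ALU) RAW r5
  cy1 -> i1,i2 (sll.ALU/sub.ALU) dual
  cy2 -> i3,i4 (add.ALU/ld.MEM) dual
  cy3 -> i5 (mul.MUL) no-port MUL/MUL
  cy4 -> i6 (mulh.MUL) RAW+WAW r1
  cy5 -> i7,i8 (ld.MEM/or.ALU) dual
  cy6 -> i9 (add.ALU) tail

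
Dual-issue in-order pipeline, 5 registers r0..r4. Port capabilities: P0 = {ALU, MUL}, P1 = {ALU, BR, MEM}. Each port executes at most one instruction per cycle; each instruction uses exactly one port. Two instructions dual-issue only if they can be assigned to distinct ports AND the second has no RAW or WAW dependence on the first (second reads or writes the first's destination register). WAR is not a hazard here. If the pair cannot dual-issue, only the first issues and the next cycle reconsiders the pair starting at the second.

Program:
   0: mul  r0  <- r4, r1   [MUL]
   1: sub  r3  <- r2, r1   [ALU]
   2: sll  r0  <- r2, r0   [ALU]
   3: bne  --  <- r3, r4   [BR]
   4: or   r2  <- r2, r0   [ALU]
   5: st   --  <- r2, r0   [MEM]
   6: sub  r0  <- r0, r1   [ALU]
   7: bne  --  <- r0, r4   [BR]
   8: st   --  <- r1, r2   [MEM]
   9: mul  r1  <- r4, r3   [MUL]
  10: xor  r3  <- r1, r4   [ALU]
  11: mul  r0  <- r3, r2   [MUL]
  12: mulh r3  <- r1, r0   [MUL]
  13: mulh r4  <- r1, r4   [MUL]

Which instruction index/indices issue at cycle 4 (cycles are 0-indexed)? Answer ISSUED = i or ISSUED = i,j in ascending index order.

#0 head=0: mul.MUL;sub.ALU i0+i1 2-wide
#1 head=2: sll.ALU;bne.BR i2+i3 2-wide
#2 head=4: or.ALU i4 RAW r2
#3 head=5: st.MEM;sub.ALU i5+i6 2-wide
#4 head=7: bne.BR i7 no-port BR/MEM
#5 head=8: st.MEM;mul.MUL i8+i9 2-wide
#6 head=10: xor.ALU i10 RAW r3
#7 head=11: mul.MUL i11 no-port MUL/MUL
#8 head=12: mulh.MUL i12 no-port MUL/MUL
#9 head=13: mulh.MUL i13 tail

ISSUED = 7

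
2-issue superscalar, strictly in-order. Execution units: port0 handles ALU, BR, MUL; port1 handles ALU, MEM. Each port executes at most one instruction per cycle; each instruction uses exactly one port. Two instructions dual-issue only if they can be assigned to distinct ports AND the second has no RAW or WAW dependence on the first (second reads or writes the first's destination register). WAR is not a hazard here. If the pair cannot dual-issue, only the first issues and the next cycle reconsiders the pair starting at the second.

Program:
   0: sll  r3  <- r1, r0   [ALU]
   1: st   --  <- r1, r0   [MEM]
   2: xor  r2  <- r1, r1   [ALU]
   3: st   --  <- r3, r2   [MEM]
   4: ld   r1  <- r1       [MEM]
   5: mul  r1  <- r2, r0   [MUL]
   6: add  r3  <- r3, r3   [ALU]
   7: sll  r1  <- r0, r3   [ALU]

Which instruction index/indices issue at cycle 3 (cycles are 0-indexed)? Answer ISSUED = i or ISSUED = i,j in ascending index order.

ISSUED = 4

#0 head=0: sll/st i0&i1 2-wide
#1 head=2: xor i2 RAW r2
#2 head=3: st i3 no-port MEM/MEM
#3 head=4: ld i4 WAW r1
#4 head=5: mul/add i5&i6 2-wide
#5 head=7: sll i7 tail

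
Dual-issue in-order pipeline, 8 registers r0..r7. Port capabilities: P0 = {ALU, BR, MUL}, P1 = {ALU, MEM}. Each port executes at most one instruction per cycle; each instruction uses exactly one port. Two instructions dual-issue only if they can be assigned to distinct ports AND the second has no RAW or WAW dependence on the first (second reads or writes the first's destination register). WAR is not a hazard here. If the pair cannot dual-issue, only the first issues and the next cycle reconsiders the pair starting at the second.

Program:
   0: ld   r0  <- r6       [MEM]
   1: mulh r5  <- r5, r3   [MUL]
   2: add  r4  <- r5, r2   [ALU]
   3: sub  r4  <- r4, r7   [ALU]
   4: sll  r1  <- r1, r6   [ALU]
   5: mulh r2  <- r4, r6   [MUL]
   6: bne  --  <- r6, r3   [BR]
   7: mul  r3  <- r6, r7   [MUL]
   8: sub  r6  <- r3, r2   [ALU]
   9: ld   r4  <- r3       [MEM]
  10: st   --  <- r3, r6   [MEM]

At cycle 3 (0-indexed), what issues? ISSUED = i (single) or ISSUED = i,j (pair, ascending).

c0: i0&i1 ld mulh  2-wide
c1: i2 add  RAW+WAW r4
c2: i3&i4 sub sll  2-wide
c3: i5 mulh  no-port MUL/BR
c4: i6 bne  no-port BR/MUL
c5: i7 mul  RAW r3
c6: i8&i9 sub ld  2-wide
c7: i10 st  tail

ISSUED = 5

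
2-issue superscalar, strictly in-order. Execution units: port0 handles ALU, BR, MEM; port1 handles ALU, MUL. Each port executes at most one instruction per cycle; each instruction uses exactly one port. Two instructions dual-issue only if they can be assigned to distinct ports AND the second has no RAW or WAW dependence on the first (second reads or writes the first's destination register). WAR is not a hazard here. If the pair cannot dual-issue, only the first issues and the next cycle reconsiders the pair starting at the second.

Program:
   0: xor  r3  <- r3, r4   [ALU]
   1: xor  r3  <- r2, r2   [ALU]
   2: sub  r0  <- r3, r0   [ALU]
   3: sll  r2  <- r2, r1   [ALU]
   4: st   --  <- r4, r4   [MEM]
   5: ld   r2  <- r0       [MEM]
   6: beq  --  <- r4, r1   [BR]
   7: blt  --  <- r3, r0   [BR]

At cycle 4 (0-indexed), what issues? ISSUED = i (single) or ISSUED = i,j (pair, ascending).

#0 head=0: xor.ALU i0 WAW r3
#1 head=1: xor.ALU i1 RAW r3
#2 head=2: sub.ALU;sll.ALU i2/i3 dual
#3 head=4: st.MEM i4 no-port MEM/MEM
#4 head=5: ld.MEM i5 no-port MEM/BR
#5 head=6: beq.BR i6 no-port BR/BR
#6 head=7: blt.BR i7 tail

ISSUED = 5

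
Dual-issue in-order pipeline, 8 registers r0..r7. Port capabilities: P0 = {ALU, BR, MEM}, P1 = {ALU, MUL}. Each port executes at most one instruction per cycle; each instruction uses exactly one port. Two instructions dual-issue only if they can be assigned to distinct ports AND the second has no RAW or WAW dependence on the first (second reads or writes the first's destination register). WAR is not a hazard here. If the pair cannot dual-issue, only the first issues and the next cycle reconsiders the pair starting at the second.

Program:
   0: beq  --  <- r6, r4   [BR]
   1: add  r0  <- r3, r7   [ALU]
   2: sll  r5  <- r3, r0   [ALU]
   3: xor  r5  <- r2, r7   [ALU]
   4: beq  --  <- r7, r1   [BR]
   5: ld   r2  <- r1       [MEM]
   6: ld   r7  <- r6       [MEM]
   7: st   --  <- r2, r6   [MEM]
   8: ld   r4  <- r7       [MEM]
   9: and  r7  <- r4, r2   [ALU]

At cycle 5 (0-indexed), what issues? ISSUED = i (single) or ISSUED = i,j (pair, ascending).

c0: i0/i1 beq.BR+add.ALU  2-wide
c1: i2 sll.ALU  WAW r5
c2: i3/i4 xor.ALU+beq.BR  2-wide
c3: i5 ld.MEM  no-port MEM/MEM
c4: i6 ld.MEM  no-port MEM/MEM
c5: i7 st.MEM  no-port MEM/MEM
c6: i8 ld.MEM  RAW r4
c7: i9 and.ALU  tail

ISSUED = 7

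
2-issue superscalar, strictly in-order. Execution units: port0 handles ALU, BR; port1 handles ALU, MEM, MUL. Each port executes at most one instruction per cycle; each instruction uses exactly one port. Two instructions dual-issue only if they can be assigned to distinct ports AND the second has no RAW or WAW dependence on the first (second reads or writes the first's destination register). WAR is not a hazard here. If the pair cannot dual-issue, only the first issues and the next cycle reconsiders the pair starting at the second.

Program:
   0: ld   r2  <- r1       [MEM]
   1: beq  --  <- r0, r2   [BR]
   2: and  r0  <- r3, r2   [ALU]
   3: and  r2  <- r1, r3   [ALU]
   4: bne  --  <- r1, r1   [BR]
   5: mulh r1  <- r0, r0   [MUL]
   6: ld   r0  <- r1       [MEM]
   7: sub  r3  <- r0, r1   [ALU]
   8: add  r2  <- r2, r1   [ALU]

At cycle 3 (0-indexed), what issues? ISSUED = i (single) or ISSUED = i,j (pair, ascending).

t=0 i0:ld ; RAW r2
t=1 i1/i2:beq+and ; 2-wide
t=2 i3/i4:and+bne ; 2-wide
t=3 i5:mulh ; no-port MUL/MEM
t=4 i6:ld ; RAW r0
t=5 i7/i8:sub+add ; 2-wide

ISSUED = 5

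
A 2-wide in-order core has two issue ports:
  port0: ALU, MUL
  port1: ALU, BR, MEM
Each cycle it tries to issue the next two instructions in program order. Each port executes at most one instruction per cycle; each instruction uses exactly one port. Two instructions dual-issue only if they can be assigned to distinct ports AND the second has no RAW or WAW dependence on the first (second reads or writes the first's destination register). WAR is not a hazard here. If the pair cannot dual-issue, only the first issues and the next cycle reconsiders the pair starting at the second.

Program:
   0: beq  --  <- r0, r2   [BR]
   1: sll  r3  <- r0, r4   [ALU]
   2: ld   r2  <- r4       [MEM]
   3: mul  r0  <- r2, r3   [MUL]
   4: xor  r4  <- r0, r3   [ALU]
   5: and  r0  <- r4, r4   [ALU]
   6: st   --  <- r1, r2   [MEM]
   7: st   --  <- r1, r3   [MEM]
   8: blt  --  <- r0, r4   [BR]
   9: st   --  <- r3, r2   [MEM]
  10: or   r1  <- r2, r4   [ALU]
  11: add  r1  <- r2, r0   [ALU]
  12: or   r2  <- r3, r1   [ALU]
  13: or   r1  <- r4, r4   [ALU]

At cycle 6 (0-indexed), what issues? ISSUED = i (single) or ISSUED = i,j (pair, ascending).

ISSUED = 8

0. beq sll @i0,i1  | 2-wide
1. ld @i2  | RAW r2
2. mul @i3  | RAW r0
3. xor @i4  | RAW r4
4. and st @i5,i6  | 2-wide
5. st @i7  | no-port MEM/BR
6. blt @i8  | no-port BR/MEM
7. st or @i9,i10  | 2-wide
8. add @i11  | RAW r1
9. or or @i12,i13  | 2-wide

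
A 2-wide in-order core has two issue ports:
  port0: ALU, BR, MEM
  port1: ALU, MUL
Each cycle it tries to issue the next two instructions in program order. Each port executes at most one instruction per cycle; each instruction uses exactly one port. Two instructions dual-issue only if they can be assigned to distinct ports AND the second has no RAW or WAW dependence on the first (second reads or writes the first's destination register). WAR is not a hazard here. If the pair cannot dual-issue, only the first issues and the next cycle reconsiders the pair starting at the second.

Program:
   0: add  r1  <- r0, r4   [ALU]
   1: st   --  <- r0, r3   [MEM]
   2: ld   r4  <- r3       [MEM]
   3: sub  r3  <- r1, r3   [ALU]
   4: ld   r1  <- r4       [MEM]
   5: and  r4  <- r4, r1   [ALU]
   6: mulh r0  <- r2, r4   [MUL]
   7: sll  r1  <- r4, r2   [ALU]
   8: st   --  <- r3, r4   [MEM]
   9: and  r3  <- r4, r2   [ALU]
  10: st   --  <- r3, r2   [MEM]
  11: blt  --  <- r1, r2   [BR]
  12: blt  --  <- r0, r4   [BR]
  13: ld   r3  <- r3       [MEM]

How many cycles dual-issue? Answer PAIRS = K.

PAIRS = 4

#0 head=0: add;st i0/i1 dual
#1 head=2: ld;sub i2/i3 dual
#2 head=4: ld i4 RAW r1
#3 head=5: and i5 RAW r4
#4 head=6: mulh;sll i6/i7 dual
#5 head=8: st;and i8/i9 dual
#6 head=10: st i10 no-port MEM/BR
#7 head=11: blt i11 no-port BR/BR
#8 head=12: blt i12 no-port BR/MEM
#9 head=13: ld i13 tail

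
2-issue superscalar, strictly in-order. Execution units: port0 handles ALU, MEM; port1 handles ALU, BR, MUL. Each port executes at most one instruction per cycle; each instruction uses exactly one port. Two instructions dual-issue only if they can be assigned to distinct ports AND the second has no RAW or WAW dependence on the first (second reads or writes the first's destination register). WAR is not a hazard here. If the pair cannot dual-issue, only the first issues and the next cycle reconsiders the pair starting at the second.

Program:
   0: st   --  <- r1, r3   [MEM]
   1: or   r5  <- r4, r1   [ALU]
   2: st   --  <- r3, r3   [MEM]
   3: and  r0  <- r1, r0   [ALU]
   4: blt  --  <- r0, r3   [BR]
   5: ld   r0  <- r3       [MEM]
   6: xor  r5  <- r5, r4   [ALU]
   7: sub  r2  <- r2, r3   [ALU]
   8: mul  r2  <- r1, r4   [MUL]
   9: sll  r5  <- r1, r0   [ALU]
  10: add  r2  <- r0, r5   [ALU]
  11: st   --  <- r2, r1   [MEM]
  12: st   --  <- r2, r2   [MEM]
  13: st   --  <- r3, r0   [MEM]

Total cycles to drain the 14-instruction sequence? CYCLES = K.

CYCLES = 9

  cy0 -> i0,i1 (st or) pair
  cy1 -> i2,i3 (st and) pair
  cy2 -> i4,i5 (blt ld) pair
  cy3 -> i6,i7 (xor sub) pair
  cy4 -> i8,i9 (mul sll) pair
  cy5 -> i10 (add) RAW r2
  cy6 -> i11 (st) no-port MEM/MEM
  cy7 -> i12 (st) no-port MEM/MEM
  cy8 -> i13 (st) tail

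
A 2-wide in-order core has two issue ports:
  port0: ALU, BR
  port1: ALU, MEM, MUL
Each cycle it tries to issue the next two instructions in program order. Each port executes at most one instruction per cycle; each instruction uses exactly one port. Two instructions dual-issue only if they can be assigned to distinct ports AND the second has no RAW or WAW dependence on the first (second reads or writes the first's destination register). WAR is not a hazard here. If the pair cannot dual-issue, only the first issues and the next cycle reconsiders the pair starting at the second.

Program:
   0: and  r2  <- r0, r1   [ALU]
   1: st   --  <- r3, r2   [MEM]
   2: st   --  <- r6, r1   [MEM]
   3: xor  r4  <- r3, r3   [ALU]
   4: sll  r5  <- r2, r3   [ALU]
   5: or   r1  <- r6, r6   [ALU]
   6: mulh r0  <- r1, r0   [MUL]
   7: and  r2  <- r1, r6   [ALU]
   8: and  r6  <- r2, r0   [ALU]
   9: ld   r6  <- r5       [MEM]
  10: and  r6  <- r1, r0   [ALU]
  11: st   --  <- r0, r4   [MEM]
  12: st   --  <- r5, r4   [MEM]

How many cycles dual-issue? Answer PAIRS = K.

t=0 i0:and.ALU ; RAW r2
t=1 i1:st.MEM ; no-port MEM/MEM
t=2 i2,i3:st.MEM/xor.ALU ; dual
t=3 i4,i5:sll.ALU/or.ALU ; dual
t=4 i6,i7:mulh.MUL/and.ALU ; dual
t=5 i8:and.ALU ; WAW r6
t=6 i9:ld.MEM ; WAW r6
t=7 i10,i11:and.ALU/st.MEM ; dual
t=8 i12:st.MEM ; tail

PAIRS = 4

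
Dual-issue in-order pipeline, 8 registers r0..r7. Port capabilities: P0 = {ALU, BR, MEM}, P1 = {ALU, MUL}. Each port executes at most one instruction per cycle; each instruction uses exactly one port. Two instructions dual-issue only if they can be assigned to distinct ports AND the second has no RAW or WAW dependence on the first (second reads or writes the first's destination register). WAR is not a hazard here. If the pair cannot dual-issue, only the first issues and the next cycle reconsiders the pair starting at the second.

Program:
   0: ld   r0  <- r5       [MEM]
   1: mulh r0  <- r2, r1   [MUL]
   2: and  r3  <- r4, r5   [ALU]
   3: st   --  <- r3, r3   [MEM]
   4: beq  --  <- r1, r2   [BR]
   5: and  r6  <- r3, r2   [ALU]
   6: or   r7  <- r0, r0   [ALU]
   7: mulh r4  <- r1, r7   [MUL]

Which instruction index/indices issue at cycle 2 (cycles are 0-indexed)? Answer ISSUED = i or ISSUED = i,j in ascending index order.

ISSUED = 3

[0] i0  ld.MEM  -- WAW r0
[1] i1,i2  mulh.MUL+and.ALU  -- dual
[2] i3  st.MEM  -- no-port MEM/BR
[3] i4,i5  beq.BR+and.ALU  -- dual
[4] i6  or.ALU  -- RAW r7
[5] i7  mulh.MUL  -- tail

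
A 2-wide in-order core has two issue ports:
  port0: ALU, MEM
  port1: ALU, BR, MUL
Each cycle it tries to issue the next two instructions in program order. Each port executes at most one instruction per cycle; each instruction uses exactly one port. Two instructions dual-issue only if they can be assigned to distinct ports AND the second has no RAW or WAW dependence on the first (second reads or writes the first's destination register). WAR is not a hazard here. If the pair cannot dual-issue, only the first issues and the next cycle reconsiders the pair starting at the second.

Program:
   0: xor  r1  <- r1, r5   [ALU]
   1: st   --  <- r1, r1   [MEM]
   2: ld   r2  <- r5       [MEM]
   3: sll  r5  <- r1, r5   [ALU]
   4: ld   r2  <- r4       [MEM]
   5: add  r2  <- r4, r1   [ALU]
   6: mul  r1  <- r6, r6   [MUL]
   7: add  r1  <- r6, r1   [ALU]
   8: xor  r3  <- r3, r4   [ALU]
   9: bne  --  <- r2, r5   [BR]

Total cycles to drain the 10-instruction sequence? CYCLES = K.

#0 head=0: xor i0 RAW r1
#1 head=1: st i1 no-port MEM/MEM
#2 head=2: ld sll i2&i3 2-wide
#3 head=4: ld i4 WAW r2
#4 head=5: add mul i5&i6 2-wide
#5 head=7: add xor i7&i8 2-wide
#6 head=9: bne i9 tail

CYCLES = 7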